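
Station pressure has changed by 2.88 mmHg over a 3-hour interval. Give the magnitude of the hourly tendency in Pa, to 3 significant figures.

128 Pa per hour

2.88 mmHg / 3 h × 133.322 Pa/mmHg = 128 Pa/h.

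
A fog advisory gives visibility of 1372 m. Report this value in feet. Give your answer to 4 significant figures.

4501 ft

1 m = 3.28084 ft, so 1372 × 3.28084 = 4501 ft.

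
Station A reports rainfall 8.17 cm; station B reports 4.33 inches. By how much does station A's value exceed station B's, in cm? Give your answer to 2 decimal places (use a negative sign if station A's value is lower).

-2.83 cm

station B: 4.33 in = 10.9982 cm.
Difference: 8.1700 − 10.9982 = -2.83 cm.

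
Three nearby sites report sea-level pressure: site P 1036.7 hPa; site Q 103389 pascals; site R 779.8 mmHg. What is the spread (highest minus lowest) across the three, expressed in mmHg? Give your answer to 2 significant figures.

4.3 mmHg

site P: 1036.7 hPa = 777.589 mmHg.
site Q: 103389 Pa = 775.481 mmHg.
Spread: 779.800 − 775.481 = 4.3 mmHg.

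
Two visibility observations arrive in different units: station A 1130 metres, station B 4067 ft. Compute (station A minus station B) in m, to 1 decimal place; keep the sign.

-109.6 m

station B: 4067 ft = 1239.622 m.
Difference: 1130.000 − 1239.622 = -109.6 m.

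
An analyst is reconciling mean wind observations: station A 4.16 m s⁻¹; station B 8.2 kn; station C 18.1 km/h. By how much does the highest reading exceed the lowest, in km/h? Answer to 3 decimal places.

station A: 4.16 m/s = 14.97600 km/h.
station B: 8.2 kt = 15.18640 km/h.
Spread: 18.10000 − 14.97600 = 3.124 km/h.

3.124 km/h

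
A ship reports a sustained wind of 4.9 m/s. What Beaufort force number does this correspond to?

Beaufort force 3

4.9 m/s lies in the Beaufort 3 band (gentle breeze, 3.4–5.4 m/s).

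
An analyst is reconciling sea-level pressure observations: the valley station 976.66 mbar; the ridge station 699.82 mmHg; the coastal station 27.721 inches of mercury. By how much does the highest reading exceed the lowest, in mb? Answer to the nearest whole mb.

44 mb

the ridge station: 699.82 mmHg = 933.02 mb.
the coastal station: 27.721 inHg = 938.74 mb.
Spread: 976.66 − 933.02 = 44 mb.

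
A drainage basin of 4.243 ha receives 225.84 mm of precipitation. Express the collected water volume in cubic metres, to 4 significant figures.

9582 cubic metres

Area: 4.243 ha = 42430 m².
1 mm over 1 m² is 1 L, so volume = 225.84 × 42430 = 9582391.2 L = 9582 m³.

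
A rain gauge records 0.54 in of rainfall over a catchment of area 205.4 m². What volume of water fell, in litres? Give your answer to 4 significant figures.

2817 litres

Depth: 0.54 in × 25.4 = 13.716 mm.
1 mm over 1 m² is 1 L, so volume = 13.716 × 205.4 = 2817.2664 L ≈ 2817 L.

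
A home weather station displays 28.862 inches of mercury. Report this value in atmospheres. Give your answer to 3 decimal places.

1 inHg = 0.0334211 atm, so 28.862 × 0.0334211 = 0.965 atm.

0.965 atm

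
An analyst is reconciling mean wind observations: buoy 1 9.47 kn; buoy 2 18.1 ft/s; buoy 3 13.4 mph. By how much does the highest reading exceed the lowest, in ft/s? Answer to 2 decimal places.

buoy 1: 9.47 kt = 15.9836 ft/s.
buoy 3: 13.4 mph = 19.6533 ft/s.
Spread: 19.6533 − 15.9836 = 3.67 ft/s.

3.67 ft/s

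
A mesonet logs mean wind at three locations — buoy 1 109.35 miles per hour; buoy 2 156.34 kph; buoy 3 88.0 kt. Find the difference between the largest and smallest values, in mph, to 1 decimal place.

buoy 2: 156.34 km/h = 97.145 mph.
buoy 3: 88.0 kt = 101.269 mph.
Spread: 109.350 − 97.145 = 12.2 mph.

12.2 mph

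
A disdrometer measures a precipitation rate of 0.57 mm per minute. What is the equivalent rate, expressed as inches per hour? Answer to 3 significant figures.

1.35 in/hour

0.57 mm/minute × 0.0393701 in/mm × 60 minute/hour = 1.35 in/hour.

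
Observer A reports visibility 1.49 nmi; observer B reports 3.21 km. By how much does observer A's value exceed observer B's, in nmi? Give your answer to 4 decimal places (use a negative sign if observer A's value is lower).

observer B: 3.21 km = 1.733261 nmi.
Difference: 1.490000 − 1.733261 = -0.2433 nmi.

-0.2433 nmi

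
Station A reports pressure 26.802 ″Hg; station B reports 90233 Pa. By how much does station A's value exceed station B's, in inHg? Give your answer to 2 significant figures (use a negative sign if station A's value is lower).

station B: 90233 Pa = 26.6458 inHg.
Difference: 26.8020 − 26.6458 = 0.16 inHg.

0.16 inHg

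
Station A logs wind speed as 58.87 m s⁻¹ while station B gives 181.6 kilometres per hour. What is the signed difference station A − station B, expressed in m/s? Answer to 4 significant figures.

8.426 m/s

station B: 181.6 km/h = 50.44444 m/s.
Difference: 58.87000 − 50.44444 = 8.426 m/s.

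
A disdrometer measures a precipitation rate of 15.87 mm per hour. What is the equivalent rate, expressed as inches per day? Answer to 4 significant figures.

15.87 mm/hour × 0.0393701 in/mm × 24 hour/day = 15.00 in/day.

15.00 in/day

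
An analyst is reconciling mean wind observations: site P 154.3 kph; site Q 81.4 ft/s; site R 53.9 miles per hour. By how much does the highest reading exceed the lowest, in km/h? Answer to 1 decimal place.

site Q: 81.4 ft/s = 89.319 km/h.
site R: 53.9 mph = 86.744 km/h.
Spread: 154.300 − 86.744 = 67.6 km/h.

67.6 km/h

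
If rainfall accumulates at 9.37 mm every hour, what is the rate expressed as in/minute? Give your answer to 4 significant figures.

0.006148 in/minute

9.37 mm/hour × 0.0393701 in/mm × 0.0166667 hour/minute = 0.006148 in/minute.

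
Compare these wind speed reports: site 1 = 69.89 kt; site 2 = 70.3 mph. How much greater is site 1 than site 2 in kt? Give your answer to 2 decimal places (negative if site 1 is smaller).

8.80 kt

site 2: 70.3 mph = 61.0890 kt.
Difference: 69.8900 − 61.0890 = 8.80 kt.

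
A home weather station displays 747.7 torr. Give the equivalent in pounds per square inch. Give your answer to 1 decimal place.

14.5 psi

1 mmHg = 0.0193368 psi, so 747.7 × 0.0193368 = 14.5 psi.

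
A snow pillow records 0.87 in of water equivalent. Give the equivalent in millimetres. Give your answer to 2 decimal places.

1 in = 25.4 mm, so 0.87 × 25.4 = 22.10 mm.

22.10 mm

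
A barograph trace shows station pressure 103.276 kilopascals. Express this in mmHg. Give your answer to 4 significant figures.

1 kPa = 7.50062 mmHg, so 103.276 × 7.50062 = 774.6 mmHg.

774.6 mmHg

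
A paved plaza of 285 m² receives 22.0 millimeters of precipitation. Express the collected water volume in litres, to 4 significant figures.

6270 litres

1 mm over 1 m² is 1 L, so volume = 22 × 285 = 6270 L.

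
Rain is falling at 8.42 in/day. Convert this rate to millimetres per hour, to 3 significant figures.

8.42 in/day × 25.4 mm/in × 0.0416667 day/hour = 8.91 mm/hour.

8.91 mm/hour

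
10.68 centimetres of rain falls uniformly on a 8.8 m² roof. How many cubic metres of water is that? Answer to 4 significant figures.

Depth: 10.68 cm × 10 = 106.8 mm.
1 mm over 1 m² is 1 L, so volume = 106.8 × 8.8 = 939.84 L = 0.9398 m³.

0.9398 cubic metres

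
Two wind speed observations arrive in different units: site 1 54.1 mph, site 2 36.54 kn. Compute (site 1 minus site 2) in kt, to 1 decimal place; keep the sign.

10.5 kt

site 1: 54.1 mph = 47.012 kt.
Difference: 47.012 − 36.540 = 10.5 kt.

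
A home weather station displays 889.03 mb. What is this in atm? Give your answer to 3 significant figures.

0.877 atm

1 mb = 0.000986923 atm, so 889.03 × 0.000986923 = 0.877 atm.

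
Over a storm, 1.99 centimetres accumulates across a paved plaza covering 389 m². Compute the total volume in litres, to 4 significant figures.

Depth: 1.99 cm × 10 = 19.9 mm.
1 mm over 1 m² is 1 L, so volume = 19.9 × 389 = 7741.1 L ≈ 7741 L.

7741 litres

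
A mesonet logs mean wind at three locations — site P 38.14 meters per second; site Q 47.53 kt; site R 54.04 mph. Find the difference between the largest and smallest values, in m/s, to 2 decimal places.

13.98 m/s

site Q: 47.53 kt = 24.4515 m/s.
site R: 54.04 mph = 24.1580 m/s.
Spread: 38.1400 − 24.1580 = 13.98 m/s.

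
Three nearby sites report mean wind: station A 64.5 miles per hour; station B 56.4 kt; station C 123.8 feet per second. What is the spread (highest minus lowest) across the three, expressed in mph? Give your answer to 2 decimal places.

19.91 mph

station B: 56.4 kt = 64.9040 mph.
station C: 123.8 ft/s = 84.4091 mph.
Spread: 84.4091 − 64.5000 = 19.91 mph.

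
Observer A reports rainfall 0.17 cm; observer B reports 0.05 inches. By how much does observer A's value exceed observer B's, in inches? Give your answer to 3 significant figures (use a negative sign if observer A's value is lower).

0.0169 in

observer A: 0.17 cm = 0.066929 in.
Difference: 0.066929 − 0.050000 = 0.0169 in.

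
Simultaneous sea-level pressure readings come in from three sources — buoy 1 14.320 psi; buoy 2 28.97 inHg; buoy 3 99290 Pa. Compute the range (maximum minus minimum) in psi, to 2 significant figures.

buoy 2: 28.97 inHg = 14.2287 psi.
buoy 3: 99290 Pa = 14.4008 psi.
Spread: 14.4008 − 14.2287 = 0.17 psi.

0.17 psi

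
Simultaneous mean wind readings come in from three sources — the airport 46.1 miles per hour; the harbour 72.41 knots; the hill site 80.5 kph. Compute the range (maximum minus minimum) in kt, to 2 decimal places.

32.35 kt

the airport: 46.1 mph = 40.0598 kt.
the hill site: 80.5 km/h = 43.4665 kt.
Spread: 72.4100 − 40.0598 = 32.35 kt.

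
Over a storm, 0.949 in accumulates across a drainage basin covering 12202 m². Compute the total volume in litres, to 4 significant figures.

294100 litres

Depth: 0.949 in × 25.4 = 24.1046 mm.
1 mm over 1 m² is 1 L, so volume = 24.1046 × 12202 = 294124.33 L ≈ 294100 L.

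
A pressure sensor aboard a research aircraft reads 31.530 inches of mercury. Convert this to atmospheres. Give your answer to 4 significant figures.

1.054 atm

1 inHg = 0.0334211 atm, so 31.530 × 0.0334211 = 1.054 atm.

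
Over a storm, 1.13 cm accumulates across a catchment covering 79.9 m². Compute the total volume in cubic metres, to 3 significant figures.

Depth: 1.13 cm × 10 = 11.3 mm.
1 mm over 1 m² is 1 L, so volume = 11.3 × 79.9 = 902.87 L = 0.903 m³.

0.903 cubic metres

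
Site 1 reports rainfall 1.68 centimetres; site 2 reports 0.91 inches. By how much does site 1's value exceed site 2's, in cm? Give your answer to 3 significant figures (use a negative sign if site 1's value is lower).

-0.631 cm

site 2: 0.91 in = 2.31140 cm.
Difference: 1.68000 − 2.31140 = -0.631 cm.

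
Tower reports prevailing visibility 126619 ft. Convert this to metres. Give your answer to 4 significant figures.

38590 m

1 ft = 0.3048 m, so 126619 × 0.3048 = 38590 m.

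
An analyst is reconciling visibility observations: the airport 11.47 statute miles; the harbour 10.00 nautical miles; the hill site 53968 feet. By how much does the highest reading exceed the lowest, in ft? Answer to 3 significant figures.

the airport: 11.47 SM = 60561.60 ft.
the harbour: 10.00 nmi = 60761.15 ft.
Spread: 60761.15 − 53968.00 = 6790 ft.

6790 ft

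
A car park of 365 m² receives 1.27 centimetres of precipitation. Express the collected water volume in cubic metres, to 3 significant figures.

Depth: 1.27 cm × 10 = 12.7 mm.
1 mm over 1 m² is 1 L, so volume = 12.7 × 365 = 4635.5 L = 4.64 m³.

4.64 cubic metres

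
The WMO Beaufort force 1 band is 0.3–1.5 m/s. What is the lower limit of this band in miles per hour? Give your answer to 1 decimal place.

0.3–1.5 m/s × 2.237 = 0.7–3.4 mph.

0.7 mph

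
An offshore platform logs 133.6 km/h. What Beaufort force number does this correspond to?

133.6 km/h = 37.1 m/s, which is Beaufort 12 (hurricane force, ≥32.7 m/s).

Beaufort force 12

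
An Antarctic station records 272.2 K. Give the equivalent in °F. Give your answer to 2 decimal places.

First to °C: -0.95 °C.
Then to °F: 30.29 °F.

30.29 °F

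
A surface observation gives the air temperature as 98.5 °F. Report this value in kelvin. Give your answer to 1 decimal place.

First to °C: 36.94 °C.
Then to K: 310.1 K.

310.1 K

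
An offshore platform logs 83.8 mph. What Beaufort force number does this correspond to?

Beaufort force 12

83.8 mph = 37.5 m/s, which is Beaufort 12 (hurricane force, ≥32.7 m/s).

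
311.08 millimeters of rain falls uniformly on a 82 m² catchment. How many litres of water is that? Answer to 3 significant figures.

25500 litres

1 mm over 1 m² is 1 L, so volume = 311.08 × 82 = 25508.56 L ≈ 25500 L.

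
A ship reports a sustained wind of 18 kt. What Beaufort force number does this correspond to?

18 kt lies in the Beaufort 5 band (fresh breeze, 17–21 kt).

Beaufort force 5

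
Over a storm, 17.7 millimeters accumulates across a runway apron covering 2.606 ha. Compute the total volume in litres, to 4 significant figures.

461300 litres

Area: 2.606 ha = 26060 m².
1 mm over 1 m² is 1 L, so volume = 17.7 × 26060 = 461262 L ≈ 461300 L.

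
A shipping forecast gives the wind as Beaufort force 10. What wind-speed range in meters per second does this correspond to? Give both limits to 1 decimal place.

Beaufort 10 (storm) spans 24.5–28.4 m/s.

24.5 to 28.4 m/s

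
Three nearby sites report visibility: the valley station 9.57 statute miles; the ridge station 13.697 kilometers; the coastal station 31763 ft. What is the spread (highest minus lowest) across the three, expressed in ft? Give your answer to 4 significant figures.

the valley station: 9.57 SM = 50529.60 ft.
the ridge station: 13.697 km = 44937.66 ft.
Spread: 50529.60 − 31763.00 = 18770 ft.

18770 ft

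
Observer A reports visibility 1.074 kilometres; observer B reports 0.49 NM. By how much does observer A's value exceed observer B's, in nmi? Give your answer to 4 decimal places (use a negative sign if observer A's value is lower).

observer A: 1.074 km = 0.579914 nmi.
Difference: 0.579914 − 0.490000 = 0.0899 nmi.

0.0899 nmi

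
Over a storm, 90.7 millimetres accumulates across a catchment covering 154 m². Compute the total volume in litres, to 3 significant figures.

1 mm over 1 m² is 1 L, so volume = 90.7 × 154 = 13967.8 L ≈ 14000 L.

14000 litres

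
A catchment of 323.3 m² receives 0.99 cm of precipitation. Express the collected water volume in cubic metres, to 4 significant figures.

3.201 cubic metres

Depth: 0.99 cm × 10 = 9.9 mm.
1 mm over 1 m² is 1 L, so volume = 9.9 × 323.3 = 3200.67 L = 3.201 m³.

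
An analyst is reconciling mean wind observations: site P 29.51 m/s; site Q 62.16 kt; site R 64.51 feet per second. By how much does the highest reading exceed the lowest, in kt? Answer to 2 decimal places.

site P: 29.51 m/s = 57.3629 kt.
site R: 64.51 ft/s = 38.2211 kt.
Spread: 62.1600 − 38.2211 = 23.94 kt.

23.94 kt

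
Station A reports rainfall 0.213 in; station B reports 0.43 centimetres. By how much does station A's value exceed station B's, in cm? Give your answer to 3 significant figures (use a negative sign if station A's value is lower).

station A: 0.213 in = 0.54102 cm.
Difference: 0.54102 − 0.43000 = 0.111 cm.

0.111 cm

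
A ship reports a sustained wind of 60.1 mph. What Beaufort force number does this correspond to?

Beaufort force 10

60.1 mph = 26.9 m/s, which is Beaufort 10 (storm, 24.5–28.4 m/s).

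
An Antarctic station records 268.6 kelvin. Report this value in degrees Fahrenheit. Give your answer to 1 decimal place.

First to °C: -4.55 °C.
Then to °F: 23.8 °F.

23.8 °F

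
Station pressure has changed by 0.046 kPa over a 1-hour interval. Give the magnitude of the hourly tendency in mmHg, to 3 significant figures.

0.046 kPa / 1 h × 7.50062 mmHg/kPa = 0.345 mmHg/h.

0.345 mmHg per hour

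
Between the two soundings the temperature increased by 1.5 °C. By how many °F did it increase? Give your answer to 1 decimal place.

A change of 1 °C equals a change of 1.8 °F: Δ°F = 1.5 × 1.8 = 2.7 °F.

2.7 °F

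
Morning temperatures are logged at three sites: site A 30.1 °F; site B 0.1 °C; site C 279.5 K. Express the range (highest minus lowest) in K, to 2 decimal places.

7.41 K

site A: 30.1 °F = -1.056 °C.
site C: 279.5 K = 6.350 °C.
Spread: 6.350 − (-1.056) = 7.406 °C.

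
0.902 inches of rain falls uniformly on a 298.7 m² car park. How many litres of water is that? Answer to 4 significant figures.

Depth: 0.902 in × 25.4 = 22.9108 mm.
1 mm over 1 m² is 1 L, so volume = 22.9108 × 298.7 = 6843.456 L ≈ 6843 L.

6843 litres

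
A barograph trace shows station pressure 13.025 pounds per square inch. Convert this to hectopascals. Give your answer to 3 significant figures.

898 hPa

1 psi = 68.9476 hPa, so 13.025 × 68.9476 = 898 hPa.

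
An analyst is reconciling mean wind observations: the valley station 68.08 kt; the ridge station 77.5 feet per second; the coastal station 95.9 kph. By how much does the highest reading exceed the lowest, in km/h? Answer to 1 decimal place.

41.0 km/h

the valley station: 68.08 kt = 126.084 km/h.
the ridge station: 77.5 ft/s = 85.039 km/h.
Spread: 126.084 − 85.039 = 41.0 km/h.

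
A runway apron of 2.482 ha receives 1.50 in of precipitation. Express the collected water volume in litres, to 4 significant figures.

945600 litres

Depth: 1.50 in × 25.4 = 38.1 mm.
Area: 2.482 ha = 24820 m².
1 mm over 1 m² is 1 L, so volume = 38.1 × 24820 = 945642 L ≈ 945600 L.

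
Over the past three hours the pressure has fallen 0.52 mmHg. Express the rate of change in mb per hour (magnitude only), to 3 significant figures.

0.52 mmHg / 3 h × 1.33322 mb/mmHg = 0.231 mb/h.

0.231 mb per hour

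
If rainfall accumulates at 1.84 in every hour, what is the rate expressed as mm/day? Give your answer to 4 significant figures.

1122 mm/day

1.84 in/hour × 25.4 mm/in × 24 hour/day = 1122 mm/day.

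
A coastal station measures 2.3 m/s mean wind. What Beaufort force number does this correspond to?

Beaufort force 2

2.3 m/s lies in the Beaufort 2 band (light breeze, 1.6–3.3 m/s).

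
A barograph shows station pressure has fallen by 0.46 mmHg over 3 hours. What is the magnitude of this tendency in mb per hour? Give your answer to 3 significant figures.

0.204 mb per hour

0.46 mmHg / 3 h × 1.33322 mb/mmHg = 0.204 mb/h.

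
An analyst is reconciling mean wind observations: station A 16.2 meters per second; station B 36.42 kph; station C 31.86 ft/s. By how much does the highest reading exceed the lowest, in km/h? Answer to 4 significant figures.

23.36 km/h

station A: 16.2 m/s = 58.3200 km/h.
station C: 31.86 ft/s = 34.9593 km/h.
Spread: 58.3200 − 34.9593 = 23.36 km/h.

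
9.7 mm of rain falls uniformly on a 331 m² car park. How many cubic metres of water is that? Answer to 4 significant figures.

3.211 cubic metres

1 mm over 1 m² is 1 L, so volume = 9.7 × 331 = 3210.7 L = 3.211 m³.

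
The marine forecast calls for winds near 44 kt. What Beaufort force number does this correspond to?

Beaufort force 9

44 kt lies in the Beaufort 9 band (strong gale, 41–47 kt).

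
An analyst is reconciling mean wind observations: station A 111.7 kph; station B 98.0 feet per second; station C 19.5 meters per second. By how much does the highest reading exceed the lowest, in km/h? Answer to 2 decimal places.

station B: 98.0 ft/s = 107.5334 km/h.
station C: 19.5 m/s = 70.2000 km/h.
Spread: 111.7000 − 70.2000 = 41.50 km/h.

41.50 km/h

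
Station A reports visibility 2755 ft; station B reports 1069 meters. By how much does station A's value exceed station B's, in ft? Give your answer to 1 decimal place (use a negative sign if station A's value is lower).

-752.2 ft

station B: 1069 m = 3507.218 ft.
Difference: 2755.000 − 3507.218 = -752.2 ft.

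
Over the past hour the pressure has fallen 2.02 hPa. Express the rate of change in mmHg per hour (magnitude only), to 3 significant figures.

2.02 hPa / 1 h × 0.750062 mmHg/hPa = 1.52 mmHg/h.

1.52 mmHg per hour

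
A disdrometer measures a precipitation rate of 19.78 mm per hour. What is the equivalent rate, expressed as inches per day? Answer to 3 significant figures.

19.78 mm/hour × 0.0393701 in/mm × 24 hour/day = 18.7 in/day.

18.7 in/day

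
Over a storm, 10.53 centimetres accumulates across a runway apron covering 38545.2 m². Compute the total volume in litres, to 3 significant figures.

Depth: 10.53 cm × 10 = 105.3 mm.
1 mm over 1 m² is 1 L, so volume = 105.3 × 38545.2 = 4058809.6 L ≈ 4060000 L.

4060000 litres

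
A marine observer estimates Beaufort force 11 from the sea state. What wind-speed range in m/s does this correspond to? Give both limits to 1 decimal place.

Beaufort 11 (violent storm) spans 28.5–32.6 m/s.

28.5 to 32.6 m/s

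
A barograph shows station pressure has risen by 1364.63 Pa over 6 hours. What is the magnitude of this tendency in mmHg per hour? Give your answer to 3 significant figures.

1.71 mmHg per hour

1364.63 Pa / 6 h × 0.00750062 mmHg/Pa = 1.71 mmHg/h.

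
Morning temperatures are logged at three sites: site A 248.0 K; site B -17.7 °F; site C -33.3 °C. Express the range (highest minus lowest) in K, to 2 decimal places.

8.15 K

site A: 248.0 K = -25.150 °C.
site B: -17.7 °F = -27.611 °C.
Spread: (-25.150) − (-33.300) = 8.150 °C.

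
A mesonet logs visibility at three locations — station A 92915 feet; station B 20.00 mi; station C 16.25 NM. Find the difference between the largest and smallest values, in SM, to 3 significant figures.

2.40 SM

station A: 92915 ft = 17.5975 SM.
station C: 16.25 nmi = 18.7002 SM.
Spread: 20.0000 − 17.5975 = 2.40 SM.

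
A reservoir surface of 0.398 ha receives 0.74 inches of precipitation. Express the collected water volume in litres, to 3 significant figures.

Depth: 0.74 in × 25.4 = 18.796 mm.
Area: 0.398 ha = 3980 m².
1 mm over 1 m² is 1 L, so volume = 18.796 × 3980 = 74808.08 L ≈ 74800 L.

74800 litres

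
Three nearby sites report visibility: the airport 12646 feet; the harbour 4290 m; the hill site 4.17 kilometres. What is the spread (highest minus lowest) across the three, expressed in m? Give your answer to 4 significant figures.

the airport: 12646 ft = 3854.501 m.
the hill site: 4.17 km = 4170.000 m.
Spread: 4290.000 − 3854.501 = 435.5 m.

435.5 m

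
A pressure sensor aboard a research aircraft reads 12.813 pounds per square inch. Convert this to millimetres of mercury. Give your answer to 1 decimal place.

1 psi = 51.7149 mmHg, so 12.813 × 51.7149 = 662.6 mmHg.

662.6 mmHg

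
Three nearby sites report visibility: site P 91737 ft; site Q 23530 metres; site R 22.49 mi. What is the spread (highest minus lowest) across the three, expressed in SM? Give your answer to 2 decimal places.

7.87 SM

site P: 91737 ft = 17.3744 SM.
site Q: 23530 m = 14.6209 SM.
Spread: 22.4900 − 14.6209 = 7.87 SM.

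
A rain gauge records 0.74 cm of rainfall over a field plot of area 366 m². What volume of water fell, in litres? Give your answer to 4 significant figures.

2708 litres

Depth: 0.74 cm × 10 = 7.4 mm.
1 mm over 1 m² is 1 L, so volume = 7.4 × 366 = 2708.4 L ≈ 2708 L.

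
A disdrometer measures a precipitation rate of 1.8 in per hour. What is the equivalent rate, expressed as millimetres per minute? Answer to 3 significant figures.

1.8 in/hour × 25.4 mm/in × 0.0166667 hour/minute = 0.762 mm/minute.

0.762 mm/minute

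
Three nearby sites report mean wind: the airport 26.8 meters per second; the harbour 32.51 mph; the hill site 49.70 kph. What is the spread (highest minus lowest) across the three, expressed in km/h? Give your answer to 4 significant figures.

46.78 km/h

the airport: 26.8 m/s = 96.4800 km/h.
the harbour: 32.51 mph = 52.3198 km/h.
Spread: 96.4800 − 49.7000 = 46.78 km/h.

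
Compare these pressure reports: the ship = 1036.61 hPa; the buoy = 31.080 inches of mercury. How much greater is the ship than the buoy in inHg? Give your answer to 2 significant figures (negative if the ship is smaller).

the ship: 1036.61 hPa = 30.6111 inHg.
Difference: 30.6111 − 31.0800 = -0.47 inHg.

-0.47 inHg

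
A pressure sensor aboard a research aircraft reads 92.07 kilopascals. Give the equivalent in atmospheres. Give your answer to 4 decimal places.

1 kPa = 0.00986923 atm, so 92.07 × 0.00986923 = 0.9087 atm.

0.9087 atm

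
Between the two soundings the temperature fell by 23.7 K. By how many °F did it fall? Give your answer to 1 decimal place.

42.7 °F

Converting a difference, only the 9/5 scale factor applies: Δ°F = 23.7 × 1.8 = 42.7 °F.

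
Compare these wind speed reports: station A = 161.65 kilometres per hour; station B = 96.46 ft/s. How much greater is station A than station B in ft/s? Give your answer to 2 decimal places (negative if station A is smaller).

50.86 ft/s

station A: 161.65 km/h = 147.3188 ft/s.
Difference: 147.3188 − 96.4600 = 50.86 ft/s.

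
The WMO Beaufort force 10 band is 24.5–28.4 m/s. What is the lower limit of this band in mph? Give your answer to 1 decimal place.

54.8 mph

24.5–28.4 m/s × 2.237 = 54.8–63.5 mph.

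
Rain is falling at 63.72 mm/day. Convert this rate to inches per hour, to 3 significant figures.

63.72 mm/day × 0.0393701 in/mm × 0.0416667 day/hour = 0.105 in/hour.

0.105 in/hour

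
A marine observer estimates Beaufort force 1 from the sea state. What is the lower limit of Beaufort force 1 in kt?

Beaufort 1 (light air) spans 1–3 knots.

1 kt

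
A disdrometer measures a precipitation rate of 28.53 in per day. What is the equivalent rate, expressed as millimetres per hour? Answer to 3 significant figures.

30.2 mm/hour

28.53 in/day × 25.4 mm/in × 0.0416667 day/hour = 30.2 mm/hour.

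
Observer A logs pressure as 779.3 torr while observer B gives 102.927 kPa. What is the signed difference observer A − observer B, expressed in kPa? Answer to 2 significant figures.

observer A: 779.3 mmHg = 103.8981 kPa.
Difference: 103.8981 − 102.9270 = 0.97 kPa.

0.97 kPa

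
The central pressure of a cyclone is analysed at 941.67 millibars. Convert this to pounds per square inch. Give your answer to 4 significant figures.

13.66 psi

1 mb = 0.0145038 psi, so 941.67 × 0.0145038 = 13.66 psi.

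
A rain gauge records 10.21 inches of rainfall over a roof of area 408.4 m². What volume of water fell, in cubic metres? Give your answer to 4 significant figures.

105.9 cubic metres

Depth: 10.21 in × 25.4 = 259.334 mm.
1 mm over 1 m² is 1 L, so volume = 259.334 × 408.4 = 105912.01 L = 105.9 m³.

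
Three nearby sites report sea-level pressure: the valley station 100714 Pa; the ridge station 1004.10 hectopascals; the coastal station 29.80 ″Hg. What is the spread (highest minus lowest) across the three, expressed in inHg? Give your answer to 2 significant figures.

0.15 inHg

the valley station: 100714 Pa = 29.7408 inHg.
the ridge station: 1004.10 hPa = 29.6511 inHg.
Spread: 29.8000 − 29.6511 = 0.15 inHg.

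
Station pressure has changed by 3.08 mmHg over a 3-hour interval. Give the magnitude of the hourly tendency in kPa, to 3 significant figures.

3.08 mmHg / 3 h × 0.133322 kPa/mmHg = 0.137 kPa/h.

0.137 kPa per hour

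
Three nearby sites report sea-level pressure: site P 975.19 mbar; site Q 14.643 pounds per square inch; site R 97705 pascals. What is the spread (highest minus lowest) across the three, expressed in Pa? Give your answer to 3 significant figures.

3440 Pa

site P: 975.19 mb = 97519.00 Pa.
site Q: 14.643 psi = 100959.93 Pa.
Spread: 100959.93 − 97519.00 = 3440 Pa.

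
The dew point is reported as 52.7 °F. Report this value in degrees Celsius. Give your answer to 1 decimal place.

11.5 °C

°C = (°F − 32) × 5/9 = (52.7 − 32) / 1.8 = 11.5 °C.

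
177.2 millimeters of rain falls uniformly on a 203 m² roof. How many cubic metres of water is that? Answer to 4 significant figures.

35.97 cubic metres

1 mm over 1 m² is 1 L, so volume = 177.2 × 203 = 35971.6 L = 35.97 m³.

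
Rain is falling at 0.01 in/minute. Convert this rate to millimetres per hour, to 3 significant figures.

0.01 in/minute × 25.4 mm/in × 60 minute/hour = 15.2 mm/hour.

15.2 mm/hour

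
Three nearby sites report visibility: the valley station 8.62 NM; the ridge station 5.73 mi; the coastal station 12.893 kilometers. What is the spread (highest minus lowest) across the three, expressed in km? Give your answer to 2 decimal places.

6.74 km

the valley station: 8.62 nmi = 15.9642 km.
the ridge station: 5.73 SM = 9.2215 km.
Spread: 15.9642 − 9.2215 = 6.74 km.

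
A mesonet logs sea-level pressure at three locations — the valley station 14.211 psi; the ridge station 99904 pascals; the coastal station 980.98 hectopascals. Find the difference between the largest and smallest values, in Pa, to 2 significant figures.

the valley station: 14.211 psi = 97981.40 Pa.
the coastal station: 980.98 hPa = 98098.00 Pa.
Spread: 99904.00 − 97981.40 = 1900 Pa.

1900 Pa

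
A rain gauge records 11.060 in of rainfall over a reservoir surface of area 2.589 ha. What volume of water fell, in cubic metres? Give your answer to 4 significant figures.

Depth: 11.060 in × 25.4 = 280.924 mm.
Area: 2.589 ha = 25890 m².
1 mm over 1 m² is 1 L, so volume = 280.924 × 25890 = 7273122.4 L = 7273 m³.

7273 cubic metres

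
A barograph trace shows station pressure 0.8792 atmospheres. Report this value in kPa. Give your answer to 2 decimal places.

89.08 kPa

1 atm = 101.325 kPa, so 0.8792 × 101.325 = 89.08 kPa.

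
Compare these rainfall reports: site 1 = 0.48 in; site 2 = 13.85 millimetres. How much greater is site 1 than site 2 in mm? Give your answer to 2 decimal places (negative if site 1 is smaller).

-1.66 mm

site 1: 0.48 in = 12.1920 mm.
Difference: 12.1920 − 13.8500 = -1.66 mm.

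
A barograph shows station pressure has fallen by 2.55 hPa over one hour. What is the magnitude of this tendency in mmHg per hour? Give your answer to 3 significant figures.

1.91 mmHg per hour

2.55 hPa / 1 h × 0.750062 mmHg/hPa = 1.91 mmHg/h.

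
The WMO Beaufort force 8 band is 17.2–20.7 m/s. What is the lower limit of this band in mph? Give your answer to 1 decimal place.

38.5 mph

17.2–20.7 m/s × 2.237 = 38.5–46.3 mph.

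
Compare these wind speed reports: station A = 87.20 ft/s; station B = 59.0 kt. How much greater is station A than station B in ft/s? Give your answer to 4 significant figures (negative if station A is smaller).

-12.38 ft/s

station B: 59.0 kt = 99.5808 ft/s.
Difference: 87.2000 − 99.5808 = -12.38 ft/s.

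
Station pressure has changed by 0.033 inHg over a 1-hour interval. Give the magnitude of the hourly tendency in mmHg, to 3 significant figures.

0.838 mmHg per hour

0.033 inHg / 1 h × 25.4 mmHg/inHg = 0.838 mmHg/h.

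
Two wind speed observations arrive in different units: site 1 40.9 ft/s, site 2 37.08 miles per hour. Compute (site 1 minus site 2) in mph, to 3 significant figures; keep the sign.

site 1: 40.9 ft/s = 27.8864 mph.
Difference: 27.8864 − 37.0800 = -9.19 mph.

-9.19 mph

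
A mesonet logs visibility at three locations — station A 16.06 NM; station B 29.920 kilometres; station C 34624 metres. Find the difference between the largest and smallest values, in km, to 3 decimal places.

4.881 km

station A: 16.06 nmi = 29.74312 km.
station C: 34624 m = 34.62400 km.
Spread: 34.62400 − 29.74312 = 4.881 km.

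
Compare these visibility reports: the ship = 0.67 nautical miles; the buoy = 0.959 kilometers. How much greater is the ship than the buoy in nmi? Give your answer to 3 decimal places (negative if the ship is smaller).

0.152 nmi

the buoy: 0.959 km = 0.51782 nmi.
Difference: 0.67000 − 0.51782 = 0.152 nmi.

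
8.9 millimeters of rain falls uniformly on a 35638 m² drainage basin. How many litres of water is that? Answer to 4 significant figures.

1 mm over 1 m² is 1 L, so volume = 8.9 × 35638 = 317178.2 L ≈ 317200 L.

317200 litres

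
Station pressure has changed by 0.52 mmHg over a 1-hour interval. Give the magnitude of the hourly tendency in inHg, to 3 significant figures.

0.0205 inHg per hour

0.52 mmHg / 1 h × 0.0393701 inHg/mmHg = 0.0205 inHg/h.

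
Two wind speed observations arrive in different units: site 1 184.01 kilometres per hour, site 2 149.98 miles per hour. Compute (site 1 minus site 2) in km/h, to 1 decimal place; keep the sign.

-57.4 km/h

site 2: 149.98 mph = 241.369 km/h.
Difference: 184.010 − 241.369 = -57.4 km/h.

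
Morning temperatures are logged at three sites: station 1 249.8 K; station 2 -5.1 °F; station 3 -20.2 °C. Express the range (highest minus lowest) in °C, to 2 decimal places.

3.15 °C

station 1: 249.8 K = -23.350 °C.
station 2: -5.1 °F = -20.611 °C.
Spread: (-20.200) − (-23.350) = 3.150 °C.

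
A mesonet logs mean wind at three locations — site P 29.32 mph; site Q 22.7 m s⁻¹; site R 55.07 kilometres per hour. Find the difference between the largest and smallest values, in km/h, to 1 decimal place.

34.5 km/h

site P: 29.32 mph = 47.186 km/h.
site Q: 22.7 m/s = 81.720 km/h.
Spread: 81.720 − 47.186 = 34.5 km/h.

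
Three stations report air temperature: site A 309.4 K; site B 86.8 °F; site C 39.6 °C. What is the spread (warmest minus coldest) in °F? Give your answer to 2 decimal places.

16.48 °F

site A: 309.4 K = 36.250 °C.
site B: 86.8 °F = 30.444 °C.
Spread: 39.600 − 30.444 = 9.156 °C = 16.48 °F.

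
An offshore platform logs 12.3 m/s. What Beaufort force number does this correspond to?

Beaufort force 6

12.3 m/s lies in the Beaufort 6 band (strong breeze, 10.8–13.8 m/s).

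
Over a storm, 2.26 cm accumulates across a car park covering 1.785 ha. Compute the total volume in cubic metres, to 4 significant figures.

403.4 cubic metres

Depth: 2.26 cm × 10 = 22.6 mm.
Area: 1.785 ha = 17850 m².
1 mm over 1 m² is 1 L, so volume = 22.6 × 17850 = 403410 L = 403.4 m³.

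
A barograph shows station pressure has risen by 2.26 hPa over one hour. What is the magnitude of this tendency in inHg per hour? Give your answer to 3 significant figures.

0.0667 inHg per hour

2.26 hPa / 1 h × 0.02953 inHg/hPa = 0.0667 inHg/h.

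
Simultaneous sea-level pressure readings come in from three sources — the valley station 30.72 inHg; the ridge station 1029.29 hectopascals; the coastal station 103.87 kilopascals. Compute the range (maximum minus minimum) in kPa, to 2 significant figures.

the valley station: 30.72 inHg = 104.030 kPa.
the ridge station: 1029.29 hPa = 102.929 kPa.
Spread: 104.030 − 102.929 = 1.1 kPa.

1.1 kPa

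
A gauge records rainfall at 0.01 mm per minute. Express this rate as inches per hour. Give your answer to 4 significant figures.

0.02362 in/hour

0.01 mm/minute × 0.0393701 in/mm × 60 minute/hour = 0.02362 in/hour.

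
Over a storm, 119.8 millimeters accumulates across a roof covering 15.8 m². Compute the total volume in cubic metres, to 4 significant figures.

1 mm over 1 m² is 1 L, so volume = 119.8 × 15.8 = 1892.84 L = 1.893 m³.

1.893 cubic metres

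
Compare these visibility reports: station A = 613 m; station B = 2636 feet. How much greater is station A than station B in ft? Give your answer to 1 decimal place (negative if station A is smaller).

station A: 613 m = 2011.155 ft.
Difference: 2011.155 − 2636.000 = -624.8 ft.

-624.8 ft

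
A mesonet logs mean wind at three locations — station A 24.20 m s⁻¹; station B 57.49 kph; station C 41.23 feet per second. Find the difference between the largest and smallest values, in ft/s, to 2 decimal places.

station A: 24.20 m/s = 79.3963 ft/s.
station B: 57.49 km/h = 52.3932 ft/s.
Spread: 79.3963 − 41.2300 = 38.17 ft/s.

38.17 ft/s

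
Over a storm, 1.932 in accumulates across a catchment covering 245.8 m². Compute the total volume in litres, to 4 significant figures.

12060 litres

Depth: 1.932 in × 25.4 = 49.0728 mm.
1 mm over 1 m² is 1 L, so volume = 49.0728 × 245.8 = 12062.094 L ≈ 12060 L.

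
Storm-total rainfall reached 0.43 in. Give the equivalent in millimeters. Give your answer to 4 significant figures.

10.92 mm

1 in = 25.4 mm, so 0.43 × 25.4 = 10.92 mm.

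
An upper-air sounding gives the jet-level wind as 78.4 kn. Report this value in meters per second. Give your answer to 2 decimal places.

1 kt = 0.514444 m/s, so 78.4 × 0.514444 = 40.33 m/s.

40.33 m/s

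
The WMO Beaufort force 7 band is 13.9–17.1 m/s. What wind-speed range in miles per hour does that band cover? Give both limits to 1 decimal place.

31.1 to 38.3 mph

13.9–17.1 m/s × 2.237 = 31.1–38.3 mph.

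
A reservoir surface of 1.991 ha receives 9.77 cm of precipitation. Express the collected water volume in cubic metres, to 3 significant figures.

1950 cubic metres

Depth: 9.77 cm × 10 = 97.7 mm.
Area: 1.991 ha = 19910 m².
1 mm over 1 m² is 1 L, so volume = 97.7 × 19910 = 1945207 L = 1950 m³.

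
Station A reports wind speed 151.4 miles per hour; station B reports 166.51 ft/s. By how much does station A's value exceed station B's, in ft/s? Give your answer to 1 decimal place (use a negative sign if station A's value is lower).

55.5 ft/s

station A: 151.4 mph = 222.053 ft/s.
Difference: 222.053 − 166.510 = 55.5 ft/s.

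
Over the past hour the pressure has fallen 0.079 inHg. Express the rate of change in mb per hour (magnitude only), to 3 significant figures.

0.079 inHg / 1 h × 33.8639 mb/inHg = 2.68 mb/h.

2.68 mb per hour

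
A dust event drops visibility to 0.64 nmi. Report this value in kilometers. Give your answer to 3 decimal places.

1.185 km

1 nmi = 1.852 km, so 0.64 × 1.852 = 1.185 km.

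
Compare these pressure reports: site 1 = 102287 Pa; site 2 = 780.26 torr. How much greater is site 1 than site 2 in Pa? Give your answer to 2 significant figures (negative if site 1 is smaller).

-1700 Pa

site 2: 780.26 mmHg = 104026.13 Pa.
Difference: 102287.00 − 104026.13 = -1700 Pa.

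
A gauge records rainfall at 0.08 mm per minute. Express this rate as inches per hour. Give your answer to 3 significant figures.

0.189 in/hour

0.08 mm/minute × 0.0393701 in/mm × 60 minute/hour = 0.189 in/hour.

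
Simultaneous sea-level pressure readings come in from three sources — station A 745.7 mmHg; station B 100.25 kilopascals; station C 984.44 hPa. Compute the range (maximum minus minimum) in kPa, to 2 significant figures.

station A: 745.7 mmHg = 99.419 kPa.
station C: 984.44 hPa = 98.444 kPa.
Spread: 100.250 − 98.444 = 1.8 kPa.

1.8 kPa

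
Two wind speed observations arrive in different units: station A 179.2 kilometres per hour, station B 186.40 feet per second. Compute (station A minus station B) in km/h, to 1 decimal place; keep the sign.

station B: 186.40 ft/s = 204.533 km/h.
Difference: 179.200 − 204.533 = -25.3 km/h.

-25.3 km/h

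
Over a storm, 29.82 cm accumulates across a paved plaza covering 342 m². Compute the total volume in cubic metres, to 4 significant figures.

Depth: 29.82 cm × 10 = 298.2 mm.
1 mm over 1 m² is 1 L, so volume = 298.2 × 342 = 101984.4 L = 102.0 m³.

102.0 cubic metres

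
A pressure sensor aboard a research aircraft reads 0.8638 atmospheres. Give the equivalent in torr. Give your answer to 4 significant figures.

1 atm = 760 mmHg, so 0.8638 × 760 = 656.5 mmHg.

656.5 mmHg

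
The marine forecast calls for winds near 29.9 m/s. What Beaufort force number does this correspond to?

29.9 m/s lies in the Beaufort 11 band (violent storm, 28.5–32.6 m/s).

Beaufort force 11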